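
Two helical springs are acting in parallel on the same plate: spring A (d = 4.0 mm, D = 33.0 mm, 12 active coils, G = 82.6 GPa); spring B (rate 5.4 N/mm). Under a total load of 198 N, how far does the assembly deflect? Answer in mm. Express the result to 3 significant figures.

k_A = Gd⁴/(8D³N_a) = (82.6×10³)(4.0⁴)/(8·33.0³·12) = 6.1292 N/mm
Parallel: k_eq = 6.1292 + 5.4 = 11.529 N/mm
δ = F/k_eq = 198/11.529 = 17.174 mm

17.2 mm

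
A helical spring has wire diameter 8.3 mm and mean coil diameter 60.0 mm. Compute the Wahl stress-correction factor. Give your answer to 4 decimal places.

C = D/d = 60.0/8.3 = 7.2289
K_W = (4C−1)/(4C−4) + 0.615/C = 27.916/24.916 + 0.0851 = 1.2055

1.2055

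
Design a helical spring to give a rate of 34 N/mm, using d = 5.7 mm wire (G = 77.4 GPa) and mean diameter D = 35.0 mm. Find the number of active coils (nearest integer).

N_a = Gd⁴/(8D³k) = (77.4×10³ × 5.7⁴)/(8 × 35.0³ × 34)
    = 8.17034e+07 / 1.1662e+07 = 7.006 → 7 coils

7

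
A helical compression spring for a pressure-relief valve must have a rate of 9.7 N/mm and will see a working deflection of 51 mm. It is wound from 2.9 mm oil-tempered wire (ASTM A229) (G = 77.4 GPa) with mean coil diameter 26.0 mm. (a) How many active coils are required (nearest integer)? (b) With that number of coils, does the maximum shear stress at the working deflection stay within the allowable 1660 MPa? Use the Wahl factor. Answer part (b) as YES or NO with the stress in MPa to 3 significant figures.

(a) 4 coils; (b) YES, τ_max = 1570 MPa

N_a = Gd⁴/(8D³k) = (77.4×10³)(2.9⁴)/(8·26.0³·9.7) = 4.014 → N_a = 4
Actual rate k = Gd⁴/(8D³·4) = 9.7334 N/mm
Working load F = kδ = 9.7334·51 = 496.4 N
C = 26.0/2.9 = 8.9655; K_W = (4C−1)/(4C−4)+0.615/C = 1.1628
τ_max = K_W·8FD/(πd³) = 1.1628·1347.6 = 1566.9 MPa
τ_max ≤ 1660 MPa → acceptable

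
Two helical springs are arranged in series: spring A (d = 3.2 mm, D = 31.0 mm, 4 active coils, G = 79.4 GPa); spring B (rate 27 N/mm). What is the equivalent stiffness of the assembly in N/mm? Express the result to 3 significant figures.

k_A = Gd⁴/(8D³N_a) = (79.4×10³)(3.2⁴)/(8·31.0³·4) = 8.7334 N/mm
Series: 1/k_eq = 1/8.7334 + 1/27 = 0.15154; k_eq = 6.5989 N/mm

6.60 N/mm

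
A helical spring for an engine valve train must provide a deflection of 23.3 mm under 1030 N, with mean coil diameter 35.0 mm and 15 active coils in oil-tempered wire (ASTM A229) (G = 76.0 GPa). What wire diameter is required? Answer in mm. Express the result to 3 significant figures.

7.40 mm

Required rate k = F/δ = 1030/23.3 = 44.206 N/mm
d = (8D³N_a·k / G)^(1/4) = (8·35.0³·15·44.206 / (76.0×10³))^0.25
  = (2992.6)^0.25 = 7.3963 mm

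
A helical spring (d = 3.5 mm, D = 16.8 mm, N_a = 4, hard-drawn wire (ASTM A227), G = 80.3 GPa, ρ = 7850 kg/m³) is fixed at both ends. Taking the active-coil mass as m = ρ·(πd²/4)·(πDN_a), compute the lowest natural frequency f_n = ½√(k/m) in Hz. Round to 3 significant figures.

1120 Hz

k = Gd⁴/(8D³N_a) = (80.3×10³)(3.5⁴)/(8·16.8³·4) = 79.416 N/mm = 79416 N/m
Wire length L = πDN_a = π·16.8·4 = 211.12 mm
m = ρ·(πd²/4)·L = 7850 × 9.6211×10⁻⁶ m² × 0.21112 m = 0.015945 kg
f_n = ½√(k/m) = 0.5·√(79416/0.015945) = 0.5·√(4.9808e+06) = 1115.9 Hz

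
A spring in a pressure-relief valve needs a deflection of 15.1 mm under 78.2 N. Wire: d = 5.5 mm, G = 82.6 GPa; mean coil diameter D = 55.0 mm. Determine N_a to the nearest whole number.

Required rate k = F/δ = 78.2/15.1 = 5.1788 N/mm
N_a = Gd⁴/(8D³k) = (82.6×10³ × 5.5⁴)/(8 × 55.0³ × 5.1788)
    = 7.55842e+07 / 6.89299e+06 = 10.97 → 11 coils

11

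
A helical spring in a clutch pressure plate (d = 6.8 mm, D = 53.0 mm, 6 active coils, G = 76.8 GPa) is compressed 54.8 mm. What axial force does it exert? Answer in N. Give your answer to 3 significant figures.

1260 N

k = Gd⁴/(8D³N_a) = (76.8×10³)(6.8⁴)/(8·53.0³·6) = 22.979 N/mm
F = k·δ = 22.979 × 54.8 = 1259.2 N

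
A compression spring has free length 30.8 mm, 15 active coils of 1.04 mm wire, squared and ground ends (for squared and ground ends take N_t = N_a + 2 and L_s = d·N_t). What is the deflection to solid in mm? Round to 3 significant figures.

13.1 mm

N_t = 17; L_s = 1.04·17 = 17.68 mm
δ_solid = L₀ − L_s = 30.8 − 17.68 = 13.12 mm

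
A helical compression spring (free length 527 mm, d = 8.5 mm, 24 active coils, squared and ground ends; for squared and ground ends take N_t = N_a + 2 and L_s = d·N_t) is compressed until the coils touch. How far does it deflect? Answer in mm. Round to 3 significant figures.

N_t = 26; L_s = 8.5·26 = 221 mm
δ_solid = L₀ − L_s = 527 − 221 = 306 mm

306 mm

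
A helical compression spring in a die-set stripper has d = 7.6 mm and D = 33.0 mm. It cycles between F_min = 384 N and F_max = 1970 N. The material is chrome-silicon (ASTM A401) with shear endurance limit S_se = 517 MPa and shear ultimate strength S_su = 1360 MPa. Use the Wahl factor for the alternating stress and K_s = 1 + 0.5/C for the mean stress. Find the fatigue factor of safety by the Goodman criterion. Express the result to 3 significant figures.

1.71

C = D/d = 33.0/7.6 = 4.3421; K_W = (4C−1)/(4C−4)+0.615/C = 1.3660; K_s = 1+0.5/C = 1.1152
F_a = (F_max−F_min)/2 = 793 N; F_m = (F_max+F_min)/2 = 1177 N
τ_a = K_W·8F_aD/(πd³) = 1.3660 × 151.81 = 207.37 MPa
τ_m = K_s·8F_mD/(πd³) = 1.1152 × 225.31 = 251.26 MPa
Goodman: 1/n_f = τ_a/S_se + τ_m/S_su = 207.37/517 + 251.26/1360 = 0.40111 + 0.18475 = 0.58586
n_f = 1/0.58586 = 1.707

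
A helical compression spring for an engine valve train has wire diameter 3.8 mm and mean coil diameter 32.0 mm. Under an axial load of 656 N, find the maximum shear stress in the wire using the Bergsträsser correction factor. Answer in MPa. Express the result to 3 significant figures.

Spring index C = D/d = 32.0/3.8 = 8.4211
K_B = (4C+2)/(4C−3) = 35.684/30.684 = 1.1630
τ₀ = 8FD/(πd³) = 8·656·32.0/(π·3.8³) = 167936/172.39 = 974.19 MPa
τ_max = K·τ₀ = 1.1630 × 974.19 = 1132.9 MPa

1130 MPa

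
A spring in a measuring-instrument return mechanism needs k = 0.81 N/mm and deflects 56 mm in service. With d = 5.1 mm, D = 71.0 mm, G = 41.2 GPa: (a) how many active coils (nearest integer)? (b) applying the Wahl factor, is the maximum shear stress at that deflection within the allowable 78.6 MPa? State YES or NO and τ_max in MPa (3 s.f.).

N_a = Gd⁴/(8D³k) = (41.2×10³)(5.1⁴)/(8·71.0³·0.81) = 12.02 → N_a = 12
Actual rate k = Gd⁴/(8D³·12) = 0.81121 N/mm
Working load F = kδ = 0.81121·56 = 45.428 N
C = 71.0/5.1 = 13.9216; K_W = (4C−1)/(4C−4)+0.615/C = 1.1022
τ_max = K_W·8FD/(πd³) = 1.1022·61.917 = 68.246 MPa
τ_max ≤ 78.6 MPa → acceptable

(a) 12 coils; (b) YES, τ_max = 68.2 MPa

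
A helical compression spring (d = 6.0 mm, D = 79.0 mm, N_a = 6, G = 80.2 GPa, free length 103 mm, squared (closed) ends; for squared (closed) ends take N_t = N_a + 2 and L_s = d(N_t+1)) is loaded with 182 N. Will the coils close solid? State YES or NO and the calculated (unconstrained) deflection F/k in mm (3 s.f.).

k = Gd⁴/(8D³N_a) = (80.2×10³)(6.0⁴)/(8·79.0³·6) = 4.3919 N/mm
N_t = 8; L_s = 6.0·9 = 54 mm; δ_solid = L₀ − L_s = 103 − 54 = 49 mm
δ = F/k = 182/4.3919 = 41.44 mm
δ < δ_solid → spring does not go solid

NO, δ = 41.4 mm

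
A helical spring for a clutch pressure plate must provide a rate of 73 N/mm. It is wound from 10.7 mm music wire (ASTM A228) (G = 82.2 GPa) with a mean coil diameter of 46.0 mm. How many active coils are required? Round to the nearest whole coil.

19

N_a = Gd⁴/(8D³k) = (82.2×10³ × 10.7⁴)/(8 × 46.0³ × 73)
    = 1.07747e+09 / 5.68442e+07 = 18.95 → 19 coils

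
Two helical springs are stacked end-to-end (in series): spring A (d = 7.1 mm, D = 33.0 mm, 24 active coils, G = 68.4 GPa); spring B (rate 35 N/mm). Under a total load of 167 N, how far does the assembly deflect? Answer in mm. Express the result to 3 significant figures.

k_A = Gd⁴/(8D³N_a) = (68.4×10³)(7.1⁴)/(8·33.0³·24) = 25.191 N/mm
Series: 1/k_eq = 1/25.191 + 1/35 = 0.068268; k_eq = 14.648 N/mm
δ = F/k_eq = 167/14.648 = 11.401 mm

11.4 mm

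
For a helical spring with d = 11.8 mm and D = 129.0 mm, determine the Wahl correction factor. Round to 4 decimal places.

C = D/d = 129.0/11.8 = 10.9322
K_W = (4C−1)/(4C−4) + 0.615/C = 42.729/39.729 + 0.0563 = 1.1318

1.1318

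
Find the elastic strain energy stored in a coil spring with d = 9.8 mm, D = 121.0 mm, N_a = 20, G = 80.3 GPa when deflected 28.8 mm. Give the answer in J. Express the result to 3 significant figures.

1.08 J

k = Gd⁴/(8D³N_a) = (80.3×10³)(9.8⁴)/(8·121.0³·20) = 2.613 N/mm
U = ½kδ² = 0.5 × 2.613 × 28.8² = 1083.7 N·mm = 1.0837 J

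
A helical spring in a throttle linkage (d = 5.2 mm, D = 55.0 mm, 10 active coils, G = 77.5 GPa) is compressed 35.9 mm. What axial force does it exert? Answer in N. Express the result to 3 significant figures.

153 N

k = Gd⁴/(8D³N_a) = (77.5×10³)(5.2⁴)/(8·55.0³·10) = 4.2573 N/mm
F = k·δ = 4.2573 × 35.9 = 152.84 N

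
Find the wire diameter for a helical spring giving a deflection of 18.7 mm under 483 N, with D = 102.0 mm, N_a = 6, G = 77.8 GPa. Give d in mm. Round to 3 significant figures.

11.4 mm

Required rate k = F/δ = 483/18.7 = 25.829 N/mm
d = (8D³N_a·k / G)^(1/4) = (8·102.0³·6·25.829 / (77.8×10³))^0.25
  = (16911)^0.25 = 11.4036 mm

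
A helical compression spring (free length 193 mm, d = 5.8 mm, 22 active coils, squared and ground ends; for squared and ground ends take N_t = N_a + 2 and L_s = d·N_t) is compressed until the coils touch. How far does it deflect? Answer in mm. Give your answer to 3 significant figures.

53.8 mm

N_t = 24; L_s = 5.8·24 = 139.2 mm
δ_solid = L₀ − L_s = 193 − 139.2 = 53.8 mm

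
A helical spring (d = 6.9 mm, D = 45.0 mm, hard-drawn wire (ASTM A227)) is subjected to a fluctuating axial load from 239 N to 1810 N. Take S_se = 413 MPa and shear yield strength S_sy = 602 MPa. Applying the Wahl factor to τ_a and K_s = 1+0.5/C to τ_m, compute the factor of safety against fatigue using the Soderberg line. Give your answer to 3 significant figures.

C = D/d = 45.0/6.9 = 6.5217; K_W = (4C−1)/(4C−4)+0.615/C = 1.2301; K_s = 1+0.5/C = 1.0767
F_a = (F_max−F_min)/2 = 785.5 N; F_m = (F_max+F_min)/2 = 1024.5 N
τ_a = K_W·8F_aD/(πd³) = 1.2301 × 274 = 337.06 MPa
τ_m = K_s·8F_mD/(πd³) = 1.0767 × 357.37 = 384.77 MPa
Soderberg: 1/n_f = τ_a/S_se + τ_m/S_sy = 337.06/413 + 384.77/602 = 0.81612 + 0.63915 = 1.4553
n_f = 1/1.4553 = 0.6872

0.687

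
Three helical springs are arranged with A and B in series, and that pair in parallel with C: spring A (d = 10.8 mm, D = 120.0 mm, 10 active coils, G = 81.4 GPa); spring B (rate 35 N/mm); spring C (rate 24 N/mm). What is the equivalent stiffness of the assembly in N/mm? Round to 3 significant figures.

k_A = Gd⁴/(8D³N_a) = (81.4×10³)(10.8⁴)/(8·120.0³·10) = 8.011 N/mm
Springs A,B series: k_AB = 1/(1/8.011+1/35) = 6.5189 N/mm; parallel with C: k_eq = 6.5189+24 = 30.519 N/mm

30.5 N/mm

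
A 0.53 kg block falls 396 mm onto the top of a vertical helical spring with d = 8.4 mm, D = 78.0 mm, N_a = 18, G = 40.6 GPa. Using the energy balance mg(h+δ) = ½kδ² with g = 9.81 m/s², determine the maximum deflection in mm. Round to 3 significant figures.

k = Gd⁴/(8D³N_a) = (40.6×10³)(8.4⁴)/(8·78.0³·18) = 2.958 N/mm
W = mg = 0.53 × 9.81 = 5.1993 N
½kδ² − Wδ − Wh = 0 → δ = (W + √(W² + 2kWh))/k
δ = (5.1993 + √(27.033 + 12180.6))/2.958 = (5.1993 + 110.49)/2.958 = 39.11 mm

39.1 mm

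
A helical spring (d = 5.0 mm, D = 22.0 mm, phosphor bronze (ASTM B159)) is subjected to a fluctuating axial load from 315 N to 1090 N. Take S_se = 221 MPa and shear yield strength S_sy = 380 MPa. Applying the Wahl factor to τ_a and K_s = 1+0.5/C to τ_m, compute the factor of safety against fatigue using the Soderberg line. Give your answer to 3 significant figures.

C = D/d = 22.0/5.0 = 4.4000; K_W = (4C−1)/(4C−4)+0.615/C = 1.3604; K_s = 1+0.5/C = 1.1136
F_a = (F_max−F_min)/2 = 387.5 N; F_m = (F_max+F_min)/2 = 702.5 N
τ_a = K_W·8F_aD/(πd³) = 1.3604 × 173.67 = 236.25 MPa
τ_m = K_s·8F_mD/(πd³) = 1.1136 × 314.85 = 350.62 MPa
Soderberg: 1/n_f = τ_a/S_se + τ_m/S_sy = 236.25/221 + 350.62/380 = 1.06902 + 0.92270 = 1.9917
n_f = 1/1.9917 = 0.5021

0.502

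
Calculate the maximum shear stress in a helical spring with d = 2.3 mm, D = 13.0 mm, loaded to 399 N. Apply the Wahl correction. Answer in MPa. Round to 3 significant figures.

1380 MPa

Spring index C = D/d = 13.0/2.3 = 5.6522
K_W = (4C−1)/(4C−4) + 0.615/C = 21.609/18.609 + 0.1088 = 1.2700
τ₀ = 8FD/(πd³) = 8·399·13.0/(π·2.3³) = 41496/38.224 = 1085.6 MPa
τ_max = K·τ₀ = 1.2700 × 1085.6 = 1378.7 MPa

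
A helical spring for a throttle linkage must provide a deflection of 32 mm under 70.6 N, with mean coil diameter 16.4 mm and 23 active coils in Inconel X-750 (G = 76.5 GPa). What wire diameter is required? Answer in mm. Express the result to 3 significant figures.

Required rate k = F/δ = 70.6/32 = 2.2062 N/mm
d = (8D³N_a·k / G)^(1/4) = (8·16.4³·23·2.2062 / (76.5×10³))^0.25
  = (23.407)^0.25 = 2.1996 mm

2.20 mm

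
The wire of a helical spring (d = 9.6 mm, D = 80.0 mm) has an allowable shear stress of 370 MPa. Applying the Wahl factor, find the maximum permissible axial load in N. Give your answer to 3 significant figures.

1370 N

C = D/d = 80.0/9.6 = 8.3333
K_W = (4C−1)/(4C−4) + 0.615/C = 32.333/29.333 + 0.0738 = 1.1761
τ_max = K·8FD/(πd³) → F_max = τ_allow·πd³/(8DK)
F_max = 370·π·9.6³/(8·80.0·1.1761) = 1.0284e+06/752.69 = 1366.3 N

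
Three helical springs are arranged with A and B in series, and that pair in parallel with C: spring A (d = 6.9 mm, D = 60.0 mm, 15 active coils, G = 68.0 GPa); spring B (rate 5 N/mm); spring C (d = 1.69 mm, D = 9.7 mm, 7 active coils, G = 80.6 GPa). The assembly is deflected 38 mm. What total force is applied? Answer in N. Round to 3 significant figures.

k_A = Gd⁴/(8D³N_a) = (68.0×10³)(6.9⁴)/(8·60.0³·15) = 5.9466 N/mm
k_C = Gd⁴/(8D³N_a) = (80.6×10³)(1.69⁴)/(8·9.7³·7) = 12.864 N/mm
Springs A,B series: k_AB = 1/(1/5.9466+1/5) = 2.7162 N/mm; parallel with C: k_eq = 2.7162+12.864 = 15.58 N/mm
F = k_eq·δ = 15.58·38 = 592.05 N

592 N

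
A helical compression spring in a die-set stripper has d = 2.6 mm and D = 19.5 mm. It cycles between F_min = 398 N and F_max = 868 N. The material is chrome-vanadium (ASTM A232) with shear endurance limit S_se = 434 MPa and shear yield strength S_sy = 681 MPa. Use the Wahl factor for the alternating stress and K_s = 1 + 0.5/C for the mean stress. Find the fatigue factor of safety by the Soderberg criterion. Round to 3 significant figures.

0.216

C = D/d = 19.5/2.6 = 7.5000; K_W = (4C−1)/(4C−4)+0.615/C = 1.1974; K_s = 1+0.5/C = 1.0667
F_a = (F_max−F_min)/2 = 235 N; F_m = (F_max+F_min)/2 = 633 N
τ_a = K_W·8F_aD/(πd³) = 1.1974 × 663.93 = 794.98 MPa
τ_m = K_s·8F_mD/(πd³) = 1.0667 × 1788.4 = 1907.6 MPa
Soderberg: 1/n_f = τ_a/S_se + τ_m/S_sy = 794.98/434 + 1907.6/681 = 1.83175 + 2.80117 = 4.6329
n_f = 1/4.6329 = 0.2158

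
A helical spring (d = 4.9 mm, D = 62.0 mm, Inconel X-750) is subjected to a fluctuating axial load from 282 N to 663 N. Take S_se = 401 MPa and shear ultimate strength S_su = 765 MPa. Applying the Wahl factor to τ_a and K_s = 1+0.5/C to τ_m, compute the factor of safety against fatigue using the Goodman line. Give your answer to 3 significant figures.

0.636

C = D/d = 62.0/4.9 = 12.6531; K_W = (4C−1)/(4C−4)+0.615/C = 1.1130; K_s = 1+0.5/C = 1.0395
F_a = (F_max−F_min)/2 = 190.5 N; F_m = (F_max+F_min)/2 = 472.5 N
τ_a = K_W·8F_aD/(πd³) = 1.1130 × 255.65 = 284.52 MPa
τ_m = K_s·8F_mD/(πd³) = 1.0395 × 634.08 = 659.14 MPa
Goodman: 1/n_f = τ_a/S_se + τ_m/S_su = 284.52/401 + 659.14/765 = 0.70954 + 0.86162 = 1.5712
n_f = 1/1.5712 = 0.6365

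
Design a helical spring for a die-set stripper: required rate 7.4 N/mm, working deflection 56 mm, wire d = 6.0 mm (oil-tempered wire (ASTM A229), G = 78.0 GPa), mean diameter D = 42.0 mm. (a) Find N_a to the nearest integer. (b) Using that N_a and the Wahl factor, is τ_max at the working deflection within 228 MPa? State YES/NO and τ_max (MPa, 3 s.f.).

N_a = Gd⁴/(8D³k) = (78.0×10³)(6.0⁴)/(8·42.0³·7.4) = 23.05 → N_a = 23
Actual rate k = Gd⁴/(8D³·23) = 7.4154 N/mm
Working load F = kδ = 7.4154·56 = 415.26 N
C = 42.0/6.0 = 7.0000; K_W = (4C−1)/(4C−4)+0.615/C = 1.2129
τ_max = K_W·8FD/(πd³) = 1.2129·205.62 = 249.38 MPa
τ_max > 228 MPa → exceeds allowable

(a) 23 coils; (b) NO, τ_max = 249 MPa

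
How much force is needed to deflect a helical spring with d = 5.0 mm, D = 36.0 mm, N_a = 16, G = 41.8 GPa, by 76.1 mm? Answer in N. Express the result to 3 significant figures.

333 N

k = Gd⁴/(8D³N_a) = (41.8×10³)(5.0⁴)/(8·36.0³·16) = 4.3746 N/mm
F = k·δ = 4.3746 × 76.1 = 332.91 N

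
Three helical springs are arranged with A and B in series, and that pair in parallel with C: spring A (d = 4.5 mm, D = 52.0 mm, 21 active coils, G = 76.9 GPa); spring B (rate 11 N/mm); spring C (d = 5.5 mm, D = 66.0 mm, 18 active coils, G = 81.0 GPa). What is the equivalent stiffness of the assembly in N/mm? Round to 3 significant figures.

2.98 N/mm

k_A = Gd⁴/(8D³N_a) = (76.9×10³)(4.5⁴)/(8·52.0³·21) = 1.3349 N/mm
k_C = Gd⁴/(8D³N_a) = (81.0×10³)(5.5⁴)/(8·66.0³·18) = 1.7904 N/mm
Springs A,B series: k_AB = 1/(1/1.3349+1/11) = 1.1905 N/mm; parallel with C: k_eq = 1.1905+1.7904 = 2.9808 N/mm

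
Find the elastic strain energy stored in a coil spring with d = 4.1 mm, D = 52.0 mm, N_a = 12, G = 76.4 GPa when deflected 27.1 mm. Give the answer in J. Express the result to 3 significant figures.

0.587 J

k = Gd⁴/(8D³N_a) = (76.4×10³)(4.1⁴)/(8·52.0³·12) = 1.5994 N/mm
U = ½kδ² = 0.5 × 1.5994 × 27.1² = 587.29 N·mm = 0.58729 J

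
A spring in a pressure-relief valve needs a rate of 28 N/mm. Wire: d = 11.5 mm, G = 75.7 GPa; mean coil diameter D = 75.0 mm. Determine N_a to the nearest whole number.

N_a = Gd⁴/(8D³k) = (75.7×10³ × 11.5⁴)/(8 × 75.0³ × 28)
    = 1.324e+09 / 9.45e+07 = 14.01 → 14 coils

14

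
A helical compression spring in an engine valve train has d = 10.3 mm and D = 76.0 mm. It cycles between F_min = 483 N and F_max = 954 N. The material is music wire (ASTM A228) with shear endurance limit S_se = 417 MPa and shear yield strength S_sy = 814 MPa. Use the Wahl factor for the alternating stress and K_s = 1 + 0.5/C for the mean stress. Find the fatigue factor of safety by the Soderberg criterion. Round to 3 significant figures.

C = D/d = 76.0/10.3 = 7.3786; K_W = (4C−1)/(4C−4)+0.615/C = 1.2009; K_s = 1+0.5/C = 1.0678
F_a = (F_max−F_min)/2 = 235.5 N; F_m = (F_max+F_min)/2 = 718.5 N
τ_a = K_W·8F_aD/(πd³) = 1.2009 × 41.709 = 50.09 MPa
τ_m = K_s·8F_mD/(πd³) = 1.0678 × 127.25 = 135.88 MPa
Soderberg: 1/n_f = τ_a/S_se + τ_m/S_sy = 50.09/417 + 135.88/814 = 0.12012 + 0.16692 = 0.28704
n_f = 1/0.28704 = 3.484

3.48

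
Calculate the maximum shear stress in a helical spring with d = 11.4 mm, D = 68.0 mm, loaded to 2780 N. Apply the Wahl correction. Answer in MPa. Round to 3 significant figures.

Spring index C = D/d = 68.0/11.4 = 5.9649
K_W = (4C−1)/(4C−4) + 0.615/C = 22.860/19.860 + 0.1031 = 1.2542
τ₀ = 8FD/(πd³) = 8·2780·68.0/(π·11.4³) = 1.51232e+06/4654.4 = 324.92 MPa
τ_max = K·τ₀ = 1.2542 × 324.92 = 407.51 MPa

408 MPa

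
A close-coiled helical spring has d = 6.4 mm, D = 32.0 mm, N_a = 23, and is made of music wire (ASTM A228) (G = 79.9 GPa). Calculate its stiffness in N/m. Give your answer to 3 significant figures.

22200 N/m

k = Gd⁴/(8D³N_a) = (79.9×10³ × 6.4⁴) / (8 × 32.0³ × 23)
  = 1.3405e+08 / 6.02931e+06 = 22.233 N/mm = 22233 N/m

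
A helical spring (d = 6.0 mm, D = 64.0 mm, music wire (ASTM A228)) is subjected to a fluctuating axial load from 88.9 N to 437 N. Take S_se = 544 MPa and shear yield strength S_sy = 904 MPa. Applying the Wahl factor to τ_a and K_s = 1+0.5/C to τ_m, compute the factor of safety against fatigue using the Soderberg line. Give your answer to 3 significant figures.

1.98

C = D/d = 64.0/6.0 = 10.6667; K_W = (4C−1)/(4C−4)+0.615/C = 1.1352; K_s = 1+0.5/C = 1.0469
F_a = (F_max−F_min)/2 = 174.05 N; F_m = (F_max+F_min)/2 = 262.95 N
τ_a = K_W·8F_aD/(πd³) = 1.1352 × 131.32 = 149.08 MPa
τ_m = K_s·8F_mD/(πd³) = 1.0469 × 198.4 = 207.7 MPa
Soderberg: 1/n_f = τ_a/S_se + τ_m/S_sy = 149.08/544 + 207.7/904 = 0.27405 + 0.22976 = 0.50381
n_f = 1/0.50381 = 1.985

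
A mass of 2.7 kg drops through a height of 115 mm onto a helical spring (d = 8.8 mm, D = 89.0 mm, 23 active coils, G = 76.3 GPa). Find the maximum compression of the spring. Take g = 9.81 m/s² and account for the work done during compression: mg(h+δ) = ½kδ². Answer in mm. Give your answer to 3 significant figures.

k = Gd⁴/(8D³N_a) = (76.3×10³)(8.8⁴)/(8·89.0³·23) = 3.5275 N/mm
W = mg = 2.7 × 9.81 = 26.487 N
½kδ² − Wδ − Wh = 0 → δ = (W + √(W² + 2kWh))/k
δ = (26.487 + √(701.56 + 21489.6))/3.5275 = (26.487 + 148.97)/3.5275 = 49.739 mm

49.7 mm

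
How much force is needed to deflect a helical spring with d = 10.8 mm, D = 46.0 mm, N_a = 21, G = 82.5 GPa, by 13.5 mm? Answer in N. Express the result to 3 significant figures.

927 N

k = Gd⁴/(8D³N_a) = (82.5×10³)(10.8⁴)/(8·46.0³·21) = 68.638 N/mm
F = k·δ = 68.638 × 13.5 = 926.62 N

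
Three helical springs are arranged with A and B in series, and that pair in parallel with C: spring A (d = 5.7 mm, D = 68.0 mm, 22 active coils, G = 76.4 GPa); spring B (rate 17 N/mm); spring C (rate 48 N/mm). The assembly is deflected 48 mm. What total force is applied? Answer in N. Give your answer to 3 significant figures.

2370 N

k_A = Gd⁴/(8D³N_a) = (76.4×10³)(5.7⁴)/(8·68.0³·22) = 1.4573 N/mm
Springs A,B series: k_AB = 1/(1/1.4573+1/17) = 1.3423 N/mm; parallel with C: k_eq = 1.3423+48 = 49.342 N/mm
F = k_eq·δ = 49.342·48 = 2368.4 N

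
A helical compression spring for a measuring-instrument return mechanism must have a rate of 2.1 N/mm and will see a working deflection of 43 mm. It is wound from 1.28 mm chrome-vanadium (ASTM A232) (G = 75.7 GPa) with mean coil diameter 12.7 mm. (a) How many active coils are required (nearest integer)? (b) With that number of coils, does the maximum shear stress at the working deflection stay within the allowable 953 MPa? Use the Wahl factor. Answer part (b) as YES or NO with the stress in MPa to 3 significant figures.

N_a = Gd⁴/(8D³k) = (75.7×10³)(1.28⁴)/(8·12.7³·2.1) = 5.905 → N_a = 6
Actual rate k = Gd⁴/(8D³·6) = 2.0667 N/mm
Working load F = kδ = 2.0667·43 = 88.869 N
C = 12.7/1.28 = 9.9219; K_W = (4C−1)/(4C−4)+0.615/C = 1.1460
τ_max = K_W·8FD/(πd³) = 1.1460·1370.5 = 1570.6 MPa
τ_max > 953 MPa → exceeds allowable

(a) 6 coils; (b) NO, τ_max = 1570 MPa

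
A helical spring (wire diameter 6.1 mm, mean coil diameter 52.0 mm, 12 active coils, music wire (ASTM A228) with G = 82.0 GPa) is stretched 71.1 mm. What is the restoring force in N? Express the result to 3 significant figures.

598 N

k = Gd⁴/(8D³N_a) = (82.0×10³)(6.1⁴)/(8·52.0³·12) = 8.4111 N/mm
F = k·δ = 8.4111 × 71.1 = 598.03 N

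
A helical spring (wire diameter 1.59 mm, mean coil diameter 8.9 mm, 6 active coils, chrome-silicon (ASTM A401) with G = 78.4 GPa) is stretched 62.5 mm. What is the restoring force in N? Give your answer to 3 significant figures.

925 N

k = Gd⁴/(8D³N_a) = (78.4×10³)(1.59⁴)/(8·8.9³·6) = 14.808 N/mm
F = k·δ = 14.808 × 62.5 = 925.49 N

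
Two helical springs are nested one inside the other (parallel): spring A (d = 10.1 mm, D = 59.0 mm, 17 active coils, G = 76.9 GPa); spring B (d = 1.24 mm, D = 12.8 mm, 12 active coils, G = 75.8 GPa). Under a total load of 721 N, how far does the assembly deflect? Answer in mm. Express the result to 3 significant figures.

k_A = Gd⁴/(8D³N_a) = (76.9×10³)(10.1⁴)/(8·59.0³·17) = 28.649 N/mm
k_B = Gd⁴/(8D³N_a) = (75.8×10³)(1.24⁴)/(8·12.8³·12) = 0.89013 N/mm
Parallel: k_eq = 28.649 + 0.89013 = 29.54 N/mm
δ = F/k_eq = 721/29.54 = 24.408 mm

24.4 mm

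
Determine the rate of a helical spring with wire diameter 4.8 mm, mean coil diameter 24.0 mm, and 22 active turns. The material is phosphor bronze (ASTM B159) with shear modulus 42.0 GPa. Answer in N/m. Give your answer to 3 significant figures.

9160 N/m

k = Gd⁴/(8D³N_a) = (42.0×10³ × 4.8⁴) / (8 × 24.0³ × 22)
  = 2.22953e+07 / 2.43302e+06 = 9.1636 N/mm = 9163.6 N/m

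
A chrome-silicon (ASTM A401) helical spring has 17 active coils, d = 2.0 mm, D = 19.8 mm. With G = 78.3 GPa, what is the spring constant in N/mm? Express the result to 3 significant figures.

1.19 N/mm

k = Gd⁴/(8D³N_a) = (78.3×10³ × 2.0⁴) / (8 × 19.8³ × 17)
  = 1.2528e+06 / 1.05569e+06 = 1.1867 N/mm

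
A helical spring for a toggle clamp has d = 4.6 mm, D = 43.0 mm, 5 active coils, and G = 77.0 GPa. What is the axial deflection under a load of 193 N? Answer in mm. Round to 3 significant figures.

k = Gd⁴/(8D³N_a) = (77.0×10³)(4.6⁴)/(8·43.0³·5) = 10.841 N/mm
δ = F/k = 193 / 10.841 = 17.803 mm

17.8 mm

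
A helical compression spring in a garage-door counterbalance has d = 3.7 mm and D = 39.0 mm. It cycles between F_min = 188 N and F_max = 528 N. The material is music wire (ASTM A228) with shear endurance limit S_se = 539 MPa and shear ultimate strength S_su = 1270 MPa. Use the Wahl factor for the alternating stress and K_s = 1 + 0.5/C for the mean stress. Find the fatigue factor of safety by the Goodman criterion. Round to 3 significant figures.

C = D/d = 39.0/3.7 = 10.5405; K_W = (4C−1)/(4C−4)+0.615/C = 1.1370; K_s = 1+0.5/C = 1.0474
F_a = (F_max−F_min)/2 = 170 N; F_m = (F_max+F_min)/2 = 358 N
τ_a = K_W·8F_aD/(πd³) = 1.1370 × 333.31 = 378.96 MPa
τ_m = K_s·8F_mD/(πd³) = 1.0474 × 701.91 = 735.21 MPa
Goodman: 1/n_f = τ_a/S_se + τ_m/S_su = 378.96/539 + 735.21/1270 = 0.70308 + 0.57890 = 1.282
n_f = 1/1.282 = 0.78

0.780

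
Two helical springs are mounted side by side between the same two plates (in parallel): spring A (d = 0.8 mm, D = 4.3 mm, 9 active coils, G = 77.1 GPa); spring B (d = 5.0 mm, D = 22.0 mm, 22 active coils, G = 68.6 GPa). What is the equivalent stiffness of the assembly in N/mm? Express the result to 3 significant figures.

k_A = Gd⁴/(8D³N_a) = (77.1×10³)(0.8⁴)/(8·4.3³·9) = 5.5167 N/mm
k_B = Gd⁴/(8D³N_a) = (68.6×10³)(5.0⁴)/(8·22.0³·22) = 22.878 N/mm
Parallel: k_eq = 5.5167 + 22.878 = 28.395 N/mm

28.4 N/mm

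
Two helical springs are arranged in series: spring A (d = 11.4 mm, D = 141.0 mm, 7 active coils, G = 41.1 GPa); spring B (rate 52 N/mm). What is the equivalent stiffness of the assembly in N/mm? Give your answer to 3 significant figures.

k_A = Gd⁴/(8D³N_a) = (41.1×10³)(11.4⁴)/(8·141.0³·7) = 4.422 N/mm
Series: 1/k_eq = 1/4.422 + 1/52 = 0.24537; k_eq = 4.0754 N/mm

4.08 N/mm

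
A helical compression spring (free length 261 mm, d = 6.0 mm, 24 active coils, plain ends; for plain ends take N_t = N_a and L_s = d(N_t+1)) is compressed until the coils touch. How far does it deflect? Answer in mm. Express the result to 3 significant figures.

N_t = 24; L_s = 6.0·25 = 150 mm
δ_solid = L₀ − L_s = 261 − 150 = 111 mm

111 mm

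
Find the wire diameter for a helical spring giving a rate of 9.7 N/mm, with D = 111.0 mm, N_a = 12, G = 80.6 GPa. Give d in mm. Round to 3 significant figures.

d = (8D³N_a·k / G)^(1/4) = (8·111.0³·12·9.7 / (80.6×10³))^0.25
  = (15801)^0.25 = 11.2116 mm

11.2 mm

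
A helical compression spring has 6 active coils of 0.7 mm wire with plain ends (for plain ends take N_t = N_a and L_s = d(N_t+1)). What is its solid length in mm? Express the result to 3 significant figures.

plain ends: N_t = N_a = 6
L_s = d·(N_t+1) = 0.7 × 7 = 4.9 mm

4.90 mm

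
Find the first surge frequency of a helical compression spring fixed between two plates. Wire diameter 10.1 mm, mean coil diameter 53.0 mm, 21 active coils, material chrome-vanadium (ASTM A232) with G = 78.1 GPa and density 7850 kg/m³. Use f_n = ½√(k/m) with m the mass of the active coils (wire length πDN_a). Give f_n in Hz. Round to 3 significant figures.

60.8 Hz

k = Gd⁴/(8D³N_a) = (78.1×10³)(10.1⁴)/(8·53.0³·21) = 32.494 N/mm = 32494 N/m
Wire length L = πDN_a = π·53.0·21 = 3496.6 mm
m = ρ·(πd²/4)·L = 7850 × 80.118×10⁻⁶ m² × 3.4966 m = 2.1991 kg
f_n = ½√(k/m) = 0.5·√(32494/2.1991) = 0.5·√(14776) = 60.778 Hz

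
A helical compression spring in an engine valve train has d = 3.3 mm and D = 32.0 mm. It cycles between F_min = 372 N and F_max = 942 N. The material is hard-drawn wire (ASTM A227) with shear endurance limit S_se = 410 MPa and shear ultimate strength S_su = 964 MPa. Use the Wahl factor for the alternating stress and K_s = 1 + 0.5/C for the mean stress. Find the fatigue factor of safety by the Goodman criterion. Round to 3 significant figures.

C = D/d = 32.0/3.3 = 9.6970; K_W = (4C−1)/(4C−4)+0.615/C = 1.1497; K_s = 1+0.5/C = 1.0516
F_a = (F_max−F_min)/2 = 285 N; F_m = (F_max+F_min)/2 = 657 N
τ_a = K_W·8F_aD/(πd³) = 1.1497 × 646.24 = 742.95 MPa
τ_m = K_s·8F_mD/(πd³) = 1.0516 × 1489.8 = 1566.6 MPa
Goodman: 1/n_f = τ_a/S_se + τ_m/S_su = 742.95/410 + 1566.6/964 = 1.81208 + 1.62507 = 3.4372
n_f = 1/3.4372 = 0.2909

0.291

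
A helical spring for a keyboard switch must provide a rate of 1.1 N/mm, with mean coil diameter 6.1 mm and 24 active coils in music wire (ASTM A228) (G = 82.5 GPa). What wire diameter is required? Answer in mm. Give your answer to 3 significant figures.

0.873 mm

d = (8D³N_a·k / G)^(1/4) = (8·6.1³·24·1.1 / (82.5×10³))^0.25
  = (0.58107)^0.25 = 0.8731 mm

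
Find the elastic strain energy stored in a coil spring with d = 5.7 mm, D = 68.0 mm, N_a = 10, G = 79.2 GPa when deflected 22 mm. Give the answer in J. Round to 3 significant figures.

k = Gd⁴/(8D³N_a) = (79.2×10³)(5.7⁴)/(8·68.0³·10) = 3.3236 N/mm
U = ½kδ² = 0.5 × 3.3236 × 22² = 804.31 N·mm = 0.80431 J

0.804 J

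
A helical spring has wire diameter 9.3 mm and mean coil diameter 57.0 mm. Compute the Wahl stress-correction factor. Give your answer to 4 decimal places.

C = D/d = 57.0/9.3 = 6.1290
K_W = (4C−1)/(4C−4) + 0.615/C = 23.516/20.516 + 0.1003 = 1.2466

1.2466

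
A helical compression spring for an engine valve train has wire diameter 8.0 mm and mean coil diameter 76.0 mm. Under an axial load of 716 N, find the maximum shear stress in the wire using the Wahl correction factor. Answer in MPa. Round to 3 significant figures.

312 MPa

Spring index C = D/d = 76.0/8.0 = 9.5000
K_W = (4C−1)/(4C−4) + 0.615/C = 37.000/34.000 + 0.0647 = 1.1530
τ₀ = 8FD/(πd³) = 8·716·76.0/(π·8.0³) = 435328/1608.5 = 270.64 MPa
τ_max = K·τ₀ = 1.1530 × 270.64 = 312.04 MPa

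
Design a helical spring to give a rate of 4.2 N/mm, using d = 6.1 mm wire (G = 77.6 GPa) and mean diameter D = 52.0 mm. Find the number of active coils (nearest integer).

N_a = Gd⁴/(8D³k) = (77.6×10³ × 6.1⁴)/(8 × 52.0³ × 4.2)
    = 1.07444e+08 / 4.72443e+06 = 22.74 → 23 coils

23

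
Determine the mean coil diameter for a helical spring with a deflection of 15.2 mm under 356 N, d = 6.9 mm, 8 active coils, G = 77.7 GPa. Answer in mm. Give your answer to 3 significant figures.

49.0 mm

Required rate k = F/δ = 356/15.2 = 23.421 N/mm
D = (Gd⁴/(8N_a·k))^(1/3) = (77.7×10³·6.9⁴/(8·8·23.421))^(1/3)
  = (117498)^(1/3) = 48.9790 mm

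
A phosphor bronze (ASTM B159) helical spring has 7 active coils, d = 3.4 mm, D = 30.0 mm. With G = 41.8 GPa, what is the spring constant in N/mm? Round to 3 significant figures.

3.69 N/mm

k = Gd⁴/(8D³N_a) = (41.8×10³ × 3.4⁴) / (8 × 30.0³ × 7)
  = 5.58588e+06 / 1.512e+06 = 3.6944 N/mm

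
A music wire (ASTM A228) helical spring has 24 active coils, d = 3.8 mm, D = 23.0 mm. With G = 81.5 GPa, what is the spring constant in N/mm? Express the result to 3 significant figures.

7.27 N/mm

k = Gd⁴/(8D³N_a) = (81.5×10³ × 3.8⁴) / (8 × 23.0³ × 24)
  = 1.69939e+07 / 2.33606e+06 = 7.2746 N/mm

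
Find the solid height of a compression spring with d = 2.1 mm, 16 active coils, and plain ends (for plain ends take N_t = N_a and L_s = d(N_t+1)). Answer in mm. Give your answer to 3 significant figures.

35.7 mm

plain ends: N_t = N_a = 16
L_s = d·(N_t+1) = 2.1 × 17 = 35.7 mm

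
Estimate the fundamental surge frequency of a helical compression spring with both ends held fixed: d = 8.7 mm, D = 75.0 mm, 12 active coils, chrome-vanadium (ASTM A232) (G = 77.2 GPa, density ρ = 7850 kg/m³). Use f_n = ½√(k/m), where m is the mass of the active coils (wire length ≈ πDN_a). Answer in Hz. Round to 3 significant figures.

45.5 Hz

k = Gd⁴/(8D³N_a) = (77.2×10³)(8.7⁴)/(8·75.0³·12) = 10.92 N/mm = 10920 N/m
Wire length L = πDN_a = π·75.0·12 = 2827.4 mm
m = ρ·(πd²/4)·L = 7850 × 59.447×10⁻⁶ m² × 2.8274 m = 1.3194 kg
f_n = ½√(k/m) = 0.5·√(10920/1.3194) = 0.5·√(8276.5) = 45.488 Hz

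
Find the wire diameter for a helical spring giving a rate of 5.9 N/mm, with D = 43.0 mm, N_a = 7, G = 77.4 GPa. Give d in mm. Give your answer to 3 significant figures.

4.29 mm

d = (8D³N_a·k / G)^(1/4) = (8·43.0³·7·5.9 / (77.4×10³))^0.25
  = (339.39)^0.25 = 4.2922 mm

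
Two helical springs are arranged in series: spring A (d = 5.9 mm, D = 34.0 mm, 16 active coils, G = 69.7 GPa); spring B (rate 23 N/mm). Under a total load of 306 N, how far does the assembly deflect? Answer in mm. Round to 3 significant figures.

k_A = Gd⁴/(8D³N_a) = (69.7×10³)(5.9⁴)/(8·34.0³·16) = 16.788 N/mm
Series: 1/k_eq = 1/16.788 + 1/23 = 0.10305; k_eq = 9.7045 N/mm
δ = F/k_eq = 306/9.7045 = 31.532 mm

31.5 mm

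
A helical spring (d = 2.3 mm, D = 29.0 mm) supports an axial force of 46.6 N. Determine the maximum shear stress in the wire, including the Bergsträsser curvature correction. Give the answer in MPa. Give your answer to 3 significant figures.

313 MPa

Spring index C = D/d = 29.0/2.3 = 12.6087
K_B = (4C+2)/(4C−3) = 52.435/47.435 = 1.1054
τ₀ = 8FD/(πd³) = 8·46.6·29.0/(π·2.3³) = 10811.2/38.224 = 282.84 MPa
τ_max = K·τ₀ = 1.1054 × 282.84 = 312.65 MPa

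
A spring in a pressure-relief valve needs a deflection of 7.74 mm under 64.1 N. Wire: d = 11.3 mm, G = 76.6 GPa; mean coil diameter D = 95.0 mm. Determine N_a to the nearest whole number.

Required rate k = F/δ = 64.1/7.74 = 8.2817 N/mm
N_a = Gd⁴/(8D³k) = (76.6×10³ × 11.3⁴)/(8 × 95.0³ × 8.2817)
    = 1.24894e+09 / 5.68039e+07 = 21.99 → 22 coils

22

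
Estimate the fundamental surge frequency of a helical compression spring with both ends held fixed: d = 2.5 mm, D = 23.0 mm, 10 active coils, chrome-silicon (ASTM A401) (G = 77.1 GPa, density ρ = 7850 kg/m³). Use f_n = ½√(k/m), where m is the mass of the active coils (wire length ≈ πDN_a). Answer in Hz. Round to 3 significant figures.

167 Hz

k = Gd⁴/(8D³N_a) = (77.1×10³)(2.5⁴)/(8·23.0³·10) = 3.0941 N/mm = 3094.1 N/m
Wire length L = πDN_a = π·23.0·10 = 722.57 mm
m = ρ·(πd²/4)·L = 7850 × 4.9087×10⁻⁶ m² × 0.72257 m = 0.027843 kg
f_n = ½√(k/m) = 0.5·√(3094.1/0.027843) = 0.5·√(1.1113e+05) = 166.68 Hz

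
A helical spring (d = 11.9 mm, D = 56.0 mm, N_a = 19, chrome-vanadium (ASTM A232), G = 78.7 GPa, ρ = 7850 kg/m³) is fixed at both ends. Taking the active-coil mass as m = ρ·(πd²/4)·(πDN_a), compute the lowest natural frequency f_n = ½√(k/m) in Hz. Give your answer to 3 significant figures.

k = Gd⁴/(8D³N_a) = (78.7×10³)(11.9⁴)/(8·56.0³·19) = 59.123 N/mm = 59123 N/m
Wire length L = πDN_a = π·56.0·19 = 3342.7 mm
m = ρ·(πd²/4)·L = 7850 × 111.22×10⁻⁶ m² × 3.3427 m = 2.9184 kg
f_n = ½√(k/m) = 0.5·√(59123/2.9184) = 0.5·√(20259) = 71.166 Hz

71.2 Hz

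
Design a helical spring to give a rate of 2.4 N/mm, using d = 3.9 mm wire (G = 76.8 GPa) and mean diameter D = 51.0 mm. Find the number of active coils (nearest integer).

7

N_a = Gd⁴/(8D³k) = (76.8×10³ × 3.9⁴)/(8 × 51.0³ × 2.4)
    = 1.77672e+07 / 2.5469e+06 = 6.976 → 7 coils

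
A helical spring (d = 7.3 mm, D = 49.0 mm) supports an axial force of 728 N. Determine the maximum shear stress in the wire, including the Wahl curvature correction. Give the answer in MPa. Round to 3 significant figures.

Spring index C = D/d = 49.0/7.3 = 6.7123
K_W = (4C−1)/(4C−4) + 0.615/C = 25.849/22.849 + 0.0916 = 1.2229
τ₀ = 8FD/(πd³) = 8·728·49.0/(π·7.3³) = 285376/1222.1 = 233.51 MPa
τ_max = K·τ₀ = 1.2229 × 233.51 = 285.56 MPa

286 MPa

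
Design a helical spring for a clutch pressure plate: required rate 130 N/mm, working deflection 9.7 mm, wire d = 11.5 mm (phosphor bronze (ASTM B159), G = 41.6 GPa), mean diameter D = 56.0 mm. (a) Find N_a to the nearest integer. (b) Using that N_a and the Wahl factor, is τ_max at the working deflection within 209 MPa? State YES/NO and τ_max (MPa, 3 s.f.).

N_a = Gd⁴/(8D³k) = (41.6×10³)(11.5⁴)/(8·56.0³·130) = 3.984 → N_a = 4
Actual rate k = Gd⁴/(8D³·4) = 129.47 N/mm
Working load F = kδ = 129.47·9.7 = 1255.9 N
C = 56.0/11.5 = 4.8696; K_W = (4C−1)/(4C−4)+0.615/C = 1.3201
τ_max = K_W·8FD/(πd³) = 1.3201·117.75 = 155.45 MPa
τ_max ≤ 209 MPa → acceptable

(a) 4 coils; (b) YES, τ_max = 155 MPa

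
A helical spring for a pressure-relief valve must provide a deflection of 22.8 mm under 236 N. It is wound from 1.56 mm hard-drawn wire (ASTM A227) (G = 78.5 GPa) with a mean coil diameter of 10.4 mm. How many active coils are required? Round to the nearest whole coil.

5

Required rate k = F/δ = 236/22.8 = 10.351 N/mm
N_a = Gd⁴/(8D³k) = (78.5×10³ × 1.56⁴)/(8 × 10.4³ × 10.351)
    = 464909 / 93146.6 = 4.991 → 5 coils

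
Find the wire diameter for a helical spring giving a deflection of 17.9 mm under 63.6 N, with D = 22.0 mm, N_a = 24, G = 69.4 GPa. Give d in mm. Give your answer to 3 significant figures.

3.20 mm

Required rate k = F/δ = 63.6/17.9 = 3.5531 N/mm
d = (8D³N_a·k / G)^(1/4) = (8·22.0³·24·3.5531 / (69.4×10³))^0.25
  = (104.67)^0.25 = 3.1986 mm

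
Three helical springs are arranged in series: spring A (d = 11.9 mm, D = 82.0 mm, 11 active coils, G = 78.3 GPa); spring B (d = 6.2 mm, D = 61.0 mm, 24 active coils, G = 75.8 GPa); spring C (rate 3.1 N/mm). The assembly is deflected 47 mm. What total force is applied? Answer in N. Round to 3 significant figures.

k_A = Gd⁴/(8D³N_a) = (78.3×10³)(11.9⁴)/(8·82.0³·11) = 32.361 N/mm
k_B = Gd⁴/(8D³N_a) = (75.8×10³)(6.2⁴)/(8·61.0³·24) = 2.5701 N/mm
Series: 1/k_eq = 1/32.361 + 1/2.5701 + 1/3.1 = 0.74258; k_eq = 1.3467 N/mm
F = k_eq·δ = 1.3467·47 = 63.293 N

63.3 N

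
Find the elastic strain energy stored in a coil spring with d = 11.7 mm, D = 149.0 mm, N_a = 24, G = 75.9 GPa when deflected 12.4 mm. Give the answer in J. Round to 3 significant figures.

0.172 J

k = Gd⁴/(8D³N_a) = (75.9×10³)(11.7⁴)/(8·149.0³·24) = 2.2394 N/mm
U = ½kδ² = 0.5 × 2.2394 × 12.4² = 172.16 N·mm = 0.17216 J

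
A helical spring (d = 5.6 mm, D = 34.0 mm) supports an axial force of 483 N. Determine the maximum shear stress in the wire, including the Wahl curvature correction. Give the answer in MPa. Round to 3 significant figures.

297 MPa

Spring index C = D/d = 34.0/5.6 = 6.0714
K_W = (4C−1)/(4C−4) + 0.615/C = 23.286/20.286 + 0.1013 = 1.2492
τ₀ = 8FD/(πd³) = 8·483·34.0/(π·5.6³) = 131376/551.71 = 238.12 MPa
τ_max = K·τ₀ = 1.2492 × 238.12 = 297.46 MPa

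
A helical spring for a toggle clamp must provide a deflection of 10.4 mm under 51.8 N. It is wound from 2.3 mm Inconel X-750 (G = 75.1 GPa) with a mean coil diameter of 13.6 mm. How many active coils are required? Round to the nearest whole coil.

Required rate k = F/δ = 51.8/10.4 = 4.9808 N/mm
N_a = Gd⁴/(8D³k) = (75.1×10³ × 2.3⁴)/(8 × 13.6³ × 4.9808)
    = 2.10161e+06 / 100231 = 20.97 → 21 coils

21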